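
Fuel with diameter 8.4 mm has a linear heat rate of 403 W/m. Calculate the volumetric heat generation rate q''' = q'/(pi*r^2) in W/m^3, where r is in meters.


r = D / 2 / 1000 = 8.4 / 2 / 1000 = 0.0042 m
q''' = q' / (pi * r^2)
q''' = 403 / (pi * 0.0042^2)
q''' = 7.2720e+06 W/m^3

7.2720e+06


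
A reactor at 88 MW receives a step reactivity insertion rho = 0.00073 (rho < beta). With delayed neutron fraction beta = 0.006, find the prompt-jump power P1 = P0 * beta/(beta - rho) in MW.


P1/P0 = beta / (beta - rho)
P1/P0 = 0.006 / (0.006 - 0.00073) = 1.138520
P1 = 88 * 1.138520 = 100.19 MW

100.19


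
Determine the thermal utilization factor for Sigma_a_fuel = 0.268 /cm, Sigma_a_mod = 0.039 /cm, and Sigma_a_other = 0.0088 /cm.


f = Sigma_a_fuel / (Sigma_a_fuel + Sigma_a_mod + Sigma_a_other)
f = 0.268 / (0.268 + 0.039 + 0.0088)
f = 0.84864

0.84864


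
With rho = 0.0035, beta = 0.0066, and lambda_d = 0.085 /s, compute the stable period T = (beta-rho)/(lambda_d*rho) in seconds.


T = (beta - rho) / (lambda_d * rho)
T = (0.0066 - 0.0035) / (0.085 * 0.0035)
T = 10.420 s

10.420


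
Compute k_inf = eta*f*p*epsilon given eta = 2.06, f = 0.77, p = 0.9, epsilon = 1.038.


k_inf = eta * f * p * epsilon
k_inf = 2.06 * 0.77 * 0.9 * 1.038
k_inf = 1.4818

1.4818


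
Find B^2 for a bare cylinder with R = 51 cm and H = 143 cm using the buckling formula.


B^2 = (2.405/R)^2 + (pi/H)^2
B^2 = (2.405/51)^2 + (pi/143)^2
B^2 = 0.0027064 /cm^2

0.0027064


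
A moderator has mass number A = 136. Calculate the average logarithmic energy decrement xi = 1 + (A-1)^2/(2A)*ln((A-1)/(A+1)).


xi = 1 + (A-1)^2/(2A) * ln((A-1)/(A+1))
xi = 1 + (136-1)^2/(2*136) * ln((136-1)/(136 +1))
xi = 0.014634

0.014634


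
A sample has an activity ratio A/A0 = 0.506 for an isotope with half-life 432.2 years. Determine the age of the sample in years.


lambda = ln(2) / t_half = ln(2) / 432.2 = 0.001603765 /yr
t = -ln(A/A0) / lambda
t = -ln(0.506) / 0.001603765
t = 424.76 yr

424.76


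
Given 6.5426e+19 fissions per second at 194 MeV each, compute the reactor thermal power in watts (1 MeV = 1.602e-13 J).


P = fission_rate * E_MeV * 1.602e-13
P = 6.5426e+19 * 194 * 1.602e-13
P = 2.0334e+09 W

2.0334e+09


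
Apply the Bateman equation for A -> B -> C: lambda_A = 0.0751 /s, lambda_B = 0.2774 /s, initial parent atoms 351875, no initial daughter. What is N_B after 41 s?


N_B(t) = lambda_A * N_A0 / (lambda_B - lambda_A) * [exp(-lambda_A*t) - exp(-lambda_B*t)]
exp(-0.0751*41) = 0.04600064; exp(-0.2774*41) = 1.149728e-05
N_B = 0.0751 * 351875 / (0.2774 - 0.0751) * (0.04600064 - 1.149728e-05)
N_B = 6007.4

6007.4


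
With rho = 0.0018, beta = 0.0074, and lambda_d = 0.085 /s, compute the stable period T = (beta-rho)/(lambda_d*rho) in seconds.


T = (beta - rho) / (lambda_d * rho)
T = (0.0074 - 0.0018) / (0.085 * 0.0018)
T = 36.601 s

36.601


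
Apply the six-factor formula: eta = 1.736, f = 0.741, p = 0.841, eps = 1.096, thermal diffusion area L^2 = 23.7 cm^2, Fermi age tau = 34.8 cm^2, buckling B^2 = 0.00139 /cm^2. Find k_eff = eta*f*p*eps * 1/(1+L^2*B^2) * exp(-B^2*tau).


k_inf = eta*f*p*eps = 1.736*0.741*0.841*1.096 = 1.185699
P_TNL = 1/(1 + L^2*B^2) = 1/(1 + 23.7*0.00139) = 0.9681076
P_FNL = exp(-B^2*tau) = exp(-0.00139*34.8) = 0.9527793
k_eff = k_inf * P_TNL * P_FNL = 1.185699 * 0.9681076 * 0.9527793
k_eff = 1.0937

1.0937


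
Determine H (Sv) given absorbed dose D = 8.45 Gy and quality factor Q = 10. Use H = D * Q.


H = D * Q
H = 8.45 * 10
H = 84.500 Sv

84.500


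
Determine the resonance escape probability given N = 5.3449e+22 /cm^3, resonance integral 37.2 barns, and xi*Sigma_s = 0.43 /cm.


p = exp(-N * I * 1e-24 / (xi*Sigma_s))
p = exp(-5.3449e+22 * 37.2 * 1e-24 / 0.43)
p = 0.0098139

0.0098139


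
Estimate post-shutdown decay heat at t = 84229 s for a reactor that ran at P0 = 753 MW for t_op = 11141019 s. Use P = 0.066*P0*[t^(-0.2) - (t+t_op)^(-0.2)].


P/P0 = 0.066 * [t^(-0.2) - (t + t_op)^(-0.2)]
P/P0 = 0.066 * [84229^(-0.2) - (84229 + 11141019)^(-0.2)]
P/P0 = 0.066 * [0.1034922 - 0.03890100] = 0.004263019
P = 753 * 0.004263019 = 3.2101 MW

3.2101


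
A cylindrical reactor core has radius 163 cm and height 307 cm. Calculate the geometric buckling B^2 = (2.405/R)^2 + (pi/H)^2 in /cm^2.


B^2 = (2.405/R)^2 + (pi/H)^2
B^2 = (2.405/163)^2 + (pi/307)^2
B^2 = 3.2242e-04 /cm^2

3.2242e-04


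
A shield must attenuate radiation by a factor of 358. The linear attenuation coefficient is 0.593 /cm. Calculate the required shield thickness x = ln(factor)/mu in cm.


x = ln(factor) / mu
x = ln(358) / 0.593
x = 9.9166 cm

9.9166


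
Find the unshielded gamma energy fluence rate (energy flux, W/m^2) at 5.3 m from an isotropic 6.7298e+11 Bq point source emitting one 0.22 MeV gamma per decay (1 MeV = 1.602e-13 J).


psi = A * E * 1.602e-13 / (4*pi*r^2)
psi = 6.7298e+11 * 0.22 * 1.602e-13 / (4*pi*5.3^2)
psi = 6.7193e-05 W/m^2

6.7193e-05


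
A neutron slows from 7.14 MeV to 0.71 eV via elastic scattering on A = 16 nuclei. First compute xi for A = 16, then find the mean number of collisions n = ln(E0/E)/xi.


xi = 1 + (A-1)^2/(2A)*ln((A-1)/(A+1)) = 0.1199467 (for A = 16)
n = ln(E0/E) / xi
n = ln(7.14e6 / 0.71) / 0.1199467
n = ln(1.005634e+07) / 0.1199467 = 134.42

134.42


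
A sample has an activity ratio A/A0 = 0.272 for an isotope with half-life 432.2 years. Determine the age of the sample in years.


lambda = ln(2) / t_half = ln(2) / 432.2 = 0.001603765 /yr
t = -ln(A/A0) / lambda
t = -ln(0.272) / 0.001603765
t = 811.81 yr

811.81


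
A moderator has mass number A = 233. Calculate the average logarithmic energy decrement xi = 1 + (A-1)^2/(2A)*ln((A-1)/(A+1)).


xi = 1 + (A-1)^2/(2A) * ln((A-1)/(A+1))
xi = 1 + (233-1)^2/(2*233) * ln((233-1)/(233 +1))
xi = 0.0085592

0.0085592


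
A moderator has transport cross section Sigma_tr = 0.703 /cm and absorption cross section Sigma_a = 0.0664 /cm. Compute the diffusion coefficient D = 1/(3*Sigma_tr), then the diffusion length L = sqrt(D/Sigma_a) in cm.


D = 1 / (3 * Sigma_tr) = 1 / (3 * 0.703) = 0.4741584 cm
L = sqrt(D / Sigma_a)
L = sqrt(0.4741584 / 0.0664)
L = 2.6723 cm

2.6723


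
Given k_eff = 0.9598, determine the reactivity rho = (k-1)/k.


rho = (k_eff - 1) / k_eff
rho = (0.9598 - 1) / 0.9598
rho = -0.041884

-0.041884


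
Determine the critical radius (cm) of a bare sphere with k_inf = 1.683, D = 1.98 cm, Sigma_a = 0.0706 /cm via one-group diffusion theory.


L^2 = D / Sigma_a = 1.98 / 0.0706 = 28.04533 cm^2
B_m^2 = (k_inf - 1) / L^2 = (1.683 - 1) / 28.04533 = 0.02435343 /cm^2
For a bare sphere: B_g = pi/R, so R_c = pi / sqrt(B_m^2)
R_c = pi / sqrt(0.02435343) = 20.131 cm

20.131


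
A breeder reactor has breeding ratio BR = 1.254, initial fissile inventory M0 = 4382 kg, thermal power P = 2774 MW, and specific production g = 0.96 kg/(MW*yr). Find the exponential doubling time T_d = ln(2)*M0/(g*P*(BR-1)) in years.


Breeding gain G = BR - 1 = 1.254 - 1 = 0.254
Fissile production rate = g * P * G = 0.96 * 2774 * 0.254 = 676.41216 kg/yr
T_d = ln(2) * M0 / (g * P * G)
T_d = ln(2) * 4382 / 676.41216 = 4.4904 yr

4.4904


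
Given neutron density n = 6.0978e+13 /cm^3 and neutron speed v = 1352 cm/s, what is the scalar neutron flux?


phi = n * v
phi = 6.0978e+13 * 1352
phi = 8.2442e+16 /cm^2/s

8.2442e+16


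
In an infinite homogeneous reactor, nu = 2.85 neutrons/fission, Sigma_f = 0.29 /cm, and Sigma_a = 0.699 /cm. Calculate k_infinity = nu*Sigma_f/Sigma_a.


k_inf = nu * Sigma_f / Sigma_a
k_inf = 2.85 * 0.29 / 0.699
k_inf = 1.1824

1.1824


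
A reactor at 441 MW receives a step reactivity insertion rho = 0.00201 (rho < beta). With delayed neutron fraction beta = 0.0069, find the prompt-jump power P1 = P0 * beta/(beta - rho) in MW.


P1/P0 = beta / (beta - rho)
P1/P0 = 0.0069 / (0.0069 - 0.00201) = 1.411043
P1 = 441 * 1.411043 = 622.27 MW

622.27


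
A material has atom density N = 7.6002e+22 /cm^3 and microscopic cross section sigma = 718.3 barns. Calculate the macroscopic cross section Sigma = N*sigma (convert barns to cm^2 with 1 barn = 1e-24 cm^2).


Sigma = N * sigma_barns * 1e-24
Sigma = 7.6002e+22 * 718.3 * 1e-24
Sigma = 54.592 /cm

54.592


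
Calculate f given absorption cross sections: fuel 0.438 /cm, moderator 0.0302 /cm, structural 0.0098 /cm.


f = Sigma_a_fuel / (Sigma_a_fuel + Sigma_a_mod + Sigma_a_other)
f = 0.438 / (0.438 + 0.0302 + 0.0098)
f = 0.91632

0.91632


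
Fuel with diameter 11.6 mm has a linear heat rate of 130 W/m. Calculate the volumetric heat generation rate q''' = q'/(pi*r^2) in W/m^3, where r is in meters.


r = D / 2 / 1000 = 11.6 / 2 / 1000 = 0.0058 m
q''' = q' / (pi * r^2)
q''' = 130 / (pi * 0.0058^2)
q''' = 1.2301e+06 W/m^3

1.2301e+06


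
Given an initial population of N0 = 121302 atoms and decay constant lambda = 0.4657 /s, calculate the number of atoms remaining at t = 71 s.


N = N0 * exp(-lambda * t)
N = 121302 * exp(-0.4657 * 71)
N = 5.2973e-10

5.2973e-10


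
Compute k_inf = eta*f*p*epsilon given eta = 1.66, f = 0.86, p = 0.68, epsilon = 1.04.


k_inf = eta * f * p * epsilon
k_inf = 1.66 * 0.86 * 0.68 * 1.04
k_inf = 1.0096

1.0096


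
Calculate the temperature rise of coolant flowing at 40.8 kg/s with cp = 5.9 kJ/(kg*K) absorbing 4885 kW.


dT = Q / (m_dot * cp)
dT = 4885 / (40.8 * 5.9)
dT = 20.293 C

20.293


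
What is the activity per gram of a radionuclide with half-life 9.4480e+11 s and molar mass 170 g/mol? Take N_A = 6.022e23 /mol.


lambda = ln(2) / t_half = ln(2) / 9.4480e+11 = 7.336443e-13 /s
SA = lambda * N_A / M
SA = 7.336443e-13 * 6.022e23 / 170
SA = 2.5988e+09 Bq/g

2.5988e+09


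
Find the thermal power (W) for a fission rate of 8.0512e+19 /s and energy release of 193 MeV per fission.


P = fission_rate * E_MeV * 1.602e-13
P = 8.0512e+19 * 193 * 1.602e-13
P = 2.4893e+09 W

2.4893e+09


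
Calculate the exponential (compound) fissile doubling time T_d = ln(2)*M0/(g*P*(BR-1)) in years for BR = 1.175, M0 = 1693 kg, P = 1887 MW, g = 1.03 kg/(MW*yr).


Breeding gain G = BR - 1 = 1.175 - 1 = 0.175
Fissile production rate = g * P * G = 1.03 * 1887 * 0.175 = 340.13175 kg/yr
T_d = ln(2) * M0 / (g * P * G)
T_d = ln(2) * 1693 / 340.13175 = 3.4501 yr

3.4501


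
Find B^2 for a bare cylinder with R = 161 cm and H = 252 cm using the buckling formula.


B^2 = (2.405/R)^2 + (pi/H)^2
B^2 = (2.405/161)^2 + (pi/252)^2
B^2 = 3.7856e-04 /cm^2

3.7856e-04


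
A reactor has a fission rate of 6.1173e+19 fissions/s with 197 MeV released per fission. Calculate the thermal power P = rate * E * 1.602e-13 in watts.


P = fission_rate * E_MeV * 1.602e-13
P = 6.1173e+19 * 197 * 1.602e-13
P = 1.9306e+09 W

1.9306e+09


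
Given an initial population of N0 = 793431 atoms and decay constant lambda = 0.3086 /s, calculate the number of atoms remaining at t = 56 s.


N = N0 * exp(-lambda * t)
N = 793431 * exp(-0.3086 * 56)
N = 0.024786

0.024786


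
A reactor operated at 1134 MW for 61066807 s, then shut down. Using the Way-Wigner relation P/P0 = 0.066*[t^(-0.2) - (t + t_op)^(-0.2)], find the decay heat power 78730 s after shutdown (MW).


P/P0 = 0.066 * [t^(-0.2) - (t + t_op)^(-0.2)]
P/P0 = 0.066 * [78730^(-0.2) - (78730 + 61066807)^(-0.2)]
P/P0 = 0.066 * [0.1048991 - 0.02771578] = 0.005094099
P = 1134 * 0.005094099 = 5.7767 MW

5.7767


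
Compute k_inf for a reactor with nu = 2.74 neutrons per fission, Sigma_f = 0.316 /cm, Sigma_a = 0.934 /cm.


k_inf = nu * Sigma_f / Sigma_a
k_inf = 2.74 * 0.316 / 0.934
k_inf = 0.92702

0.92702


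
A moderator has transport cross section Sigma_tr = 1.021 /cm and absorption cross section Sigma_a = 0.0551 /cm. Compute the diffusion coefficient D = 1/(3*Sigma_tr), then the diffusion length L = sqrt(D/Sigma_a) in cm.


D = 1 / (3 * Sigma_tr) = 1 / (3 * 1.021) = 0.3264773 cm
L = sqrt(D / Sigma_a)
L = sqrt(0.3264773 / 0.0551)
L = 2.4342 cm

2.4342


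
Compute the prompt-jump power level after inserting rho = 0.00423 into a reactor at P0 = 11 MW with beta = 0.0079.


P1/P0 = beta / (beta - rho)
P1/P0 = 0.0079 / (0.0079 - 0.00423) = 2.152589
P1 = 11 * 2.152589 = 23.678 MW

23.678


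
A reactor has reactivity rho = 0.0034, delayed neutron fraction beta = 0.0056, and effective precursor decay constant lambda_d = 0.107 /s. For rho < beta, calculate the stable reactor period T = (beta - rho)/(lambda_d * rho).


T = (beta - rho) / (lambda_d * rho)
T = (0.0056 - 0.0034) / (0.107 * 0.0034)
T = 6.0473 s

6.0473


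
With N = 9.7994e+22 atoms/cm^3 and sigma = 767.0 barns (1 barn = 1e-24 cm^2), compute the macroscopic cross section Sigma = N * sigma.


Sigma = N * sigma_barns * 1e-24
Sigma = 9.7994e+22 * 767.0 * 1e-24
Sigma = 75.161 /cm

75.161


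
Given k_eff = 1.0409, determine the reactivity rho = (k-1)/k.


rho = (k_eff - 1) / k_eff
rho = (1.0409 - 1) / 1.0409
rho = 0.039293

0.039293


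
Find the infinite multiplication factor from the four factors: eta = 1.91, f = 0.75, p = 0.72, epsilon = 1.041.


k_inf = eta * f * p * epsilon
k_inf = 1.91 * 0.75 * 0.72 * 1.041
k_inf = 1.0737

1.0737


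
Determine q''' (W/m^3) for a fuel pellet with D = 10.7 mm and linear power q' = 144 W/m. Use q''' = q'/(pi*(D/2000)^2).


r = D / 2 / 1000 = 10.7 / 2 / 1000 = 0.00535 m
q''' = q' / (pi * r^2)
q''' = 144 / (pi * 0.00535^2)
q''' = 1.6014e+06 W/m^3

1.6014e+06


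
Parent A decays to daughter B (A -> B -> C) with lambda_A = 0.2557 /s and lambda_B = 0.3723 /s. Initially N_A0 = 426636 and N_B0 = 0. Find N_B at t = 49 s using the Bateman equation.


N_B(t) = lambda_A * N_A0 / (lambda_B - lambda_A) * [exp(-lambda_A*t) - exp(-lambda_B*t)]
exp(-0.2557*49) = 3.619046e-06; exp(-0.3723*49) = 1.194802e-08
N_B = 0.2557 * 426636 / (0.3723 - 0.2557) * (3.619046e-06 - 1.194802e-08)
N_B = 3.3748

3.3748


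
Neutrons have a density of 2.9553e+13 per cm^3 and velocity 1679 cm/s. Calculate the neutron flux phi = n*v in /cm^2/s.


phi = n * v
phi = 2.9553e+13 * 1679
phi = 4.9619e+16 /cm^2/s

4.9619e+16


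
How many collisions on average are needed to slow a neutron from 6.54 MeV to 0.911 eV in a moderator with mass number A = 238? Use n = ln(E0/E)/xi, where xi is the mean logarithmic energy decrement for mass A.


xi = 1 + (A-1)^2/(2A)*ln((A-1)/(A+1)) = 0.008379872 (for A = 238)
n = ln(E0/E) / xi
n = ln(6.54e6 / 0.911) / 0.008379872
n = ln(7.178924e+06) / 0.008379872 = 1883.9

1883.9


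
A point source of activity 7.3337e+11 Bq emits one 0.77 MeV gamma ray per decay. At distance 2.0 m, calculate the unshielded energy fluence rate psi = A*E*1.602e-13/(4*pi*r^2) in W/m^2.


psi = A * E * 1.602e-13 / (4*pi*r^2)
psi = 7.3337e+11 * 0.77 * 1.602e-13 / (4*pi*2.0^2)
psi = 0.0017997 W/m^2

0.0017997


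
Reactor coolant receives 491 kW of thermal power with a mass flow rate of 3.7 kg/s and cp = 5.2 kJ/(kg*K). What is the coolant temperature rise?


dT = Q / (m_dot * cp)
dT = 491 / (3.7 * 5.2)
dT = 25.520 C

25.520


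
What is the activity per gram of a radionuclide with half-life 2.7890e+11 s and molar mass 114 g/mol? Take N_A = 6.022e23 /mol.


lambda = ln(2) / t_half = ln(2) / 2.7890e+11 = 2.485289e-12 /s
SA = lambda * N_A / M
SA = 2.485289e-12 * 6.022e23 / 114
SA = 1.3128e+10 Bq/g

1.3128e+10


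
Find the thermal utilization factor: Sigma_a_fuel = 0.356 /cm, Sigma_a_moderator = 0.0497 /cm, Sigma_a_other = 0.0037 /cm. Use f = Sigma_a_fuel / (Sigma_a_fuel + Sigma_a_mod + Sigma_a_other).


f = Sigma_a_fuel / (Sigma_a_fuel + Sigma_a_mod + Sigma_a_other)
f = 0.356 / (0.356 + 0.0497 + 0.0037)
f = 0.86957

0.86957


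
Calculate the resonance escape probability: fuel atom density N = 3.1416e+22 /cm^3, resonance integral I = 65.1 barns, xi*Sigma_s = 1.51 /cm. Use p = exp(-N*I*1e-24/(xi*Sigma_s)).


p = exp(-N * I * 1e-24 / (xi*Sigma_s))
p = exp(-3.1416e+22 * 65.1 * 1e-24 / 1.51)
p = 0.25810

0.25810


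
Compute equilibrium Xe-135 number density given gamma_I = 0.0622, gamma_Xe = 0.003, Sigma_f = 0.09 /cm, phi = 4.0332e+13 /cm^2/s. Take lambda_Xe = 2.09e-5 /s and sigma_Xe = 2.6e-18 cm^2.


Xe_eq = (gamma_I + gamma_Xe) * Sigma_f * phi / (lambda_Xe + sigma_Xe * phi)
Numerator = (0.0622 + 0.003) * 0.09 * 4.0332e+13 = 2.366682e+11
Denominator = 2.09e-5 + 2.6e-18 * 4.0332e+13 = 1.257632e-04
Xe_eq = 2.366682e+11 / 1.257632e-04 = 1.8819e+15 /cm^3

1.8819e+15


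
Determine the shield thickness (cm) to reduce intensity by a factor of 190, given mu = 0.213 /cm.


x = ln(factor) / mu
x = ln(190) / 0.213
x = 24.634 cm

24.634


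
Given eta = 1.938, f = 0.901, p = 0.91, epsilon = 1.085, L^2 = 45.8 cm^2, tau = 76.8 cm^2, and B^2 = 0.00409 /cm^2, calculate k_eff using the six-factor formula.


k_inf = eta*f*p*eps = 1.938*0.901*0.91*1.085 = 1.724049
P_TNL = 1/(1 + L^2*B^2) = 1/(1 + 45.8*0.00409) = 0.8422315
P_FNL = exp(-B^2*tau) = exp(-0.00409*76.8) = 0.7304372
k_eff = k_inf * P_TNL * P_FNL = 1.724049 * 0.8422315 * 0.7304372
k_eff = 1.0606

1.0606


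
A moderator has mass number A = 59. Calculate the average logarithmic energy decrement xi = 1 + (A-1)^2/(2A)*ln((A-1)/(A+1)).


xi = 1 + (A-1)^2/(2A) * ln((A-1)/(A+1))
xi = 1 + (59-1)^2/(2*59) * ln((59-1)/(59 +1))
xi = 0.033518

0.033518


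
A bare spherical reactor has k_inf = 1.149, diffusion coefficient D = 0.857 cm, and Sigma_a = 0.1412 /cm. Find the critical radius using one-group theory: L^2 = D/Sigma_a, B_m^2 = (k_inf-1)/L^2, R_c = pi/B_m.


L^2 = D / Sigma_a = 0.857 / 0.1412 = 6.069405 cm^2
B_m^2 = (k_inf - 1) / L^2 = (1.149 - 1) / 6.069405 = 0.02454936 /cm^2
For a bare sphere: B_g = pi/R, so R_c = pi / sqrt(B_m^2)
R_c = pi / sqrt(0.02454936) = 20.051 cm

20.051


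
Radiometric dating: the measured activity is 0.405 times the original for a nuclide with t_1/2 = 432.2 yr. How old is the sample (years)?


lambda = ln(2) / t_half = ln(2) / 432.2 = 0.001603765 /yr
t = -ln(A/A0) / lambda
t = -ln(0.405) / 0.001603765
t = 563.59 yr

563.59


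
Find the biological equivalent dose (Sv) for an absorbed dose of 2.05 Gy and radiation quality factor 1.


H = D * Q
H = 2.05 * 1
H = 2.0500 Sv

2.0500


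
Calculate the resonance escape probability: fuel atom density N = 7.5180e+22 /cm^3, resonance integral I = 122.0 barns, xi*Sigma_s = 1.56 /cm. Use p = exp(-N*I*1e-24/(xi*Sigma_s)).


p = exp(-N * I * 1e-24 / (xi*Sigma_s))
p = exp(-7.5180e+22 * 122.0 * 1e-24 / 1.56)
p = 0.0027963

0.0027963


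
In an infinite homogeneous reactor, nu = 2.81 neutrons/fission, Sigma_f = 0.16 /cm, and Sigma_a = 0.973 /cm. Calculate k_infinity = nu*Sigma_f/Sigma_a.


k_inf = nu * Sigma_f / Sigma_a
k_inf = 2.81 * 0.16 / 0.973
k_inf = 0.46208

0.46208


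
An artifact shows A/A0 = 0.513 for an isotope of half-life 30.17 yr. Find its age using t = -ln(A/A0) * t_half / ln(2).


lambda = ln(2) / t_half = ln(2) / 30.17 = 0.02297472 /yr
t = -ln(A/A0) / lambda
t = -ln(0.513) / 0.02297472
t = 29.053 yr

29.053


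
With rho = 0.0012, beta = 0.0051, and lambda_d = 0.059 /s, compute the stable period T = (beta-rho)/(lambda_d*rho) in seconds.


T = (beta - rho) / (lambda_d * rho)
T = (0.0051 - 0.0012) / (0.059 * 0.0012)
T = 55.085 s

55.085


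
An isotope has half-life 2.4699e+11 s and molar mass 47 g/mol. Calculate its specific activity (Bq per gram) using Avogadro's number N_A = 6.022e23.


lambda = ln(2) / t_half = ln(2) / 2.4699e+11 = 2.806378e-12 /s
SA = lambda * N_A / M
SA = 2.806378e-12 * 6.022e23 / 47
SA = 3.5957e+10 Bq/g

3.5957e+10


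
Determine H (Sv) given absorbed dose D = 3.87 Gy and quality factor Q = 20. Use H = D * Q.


H = D * Q
H = 3.87 * 20
H = 77.400 Sv

77.400


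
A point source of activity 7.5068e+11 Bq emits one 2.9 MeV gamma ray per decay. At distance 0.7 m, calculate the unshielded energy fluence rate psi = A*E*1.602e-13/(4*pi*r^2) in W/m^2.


psi = A * E * 1.602e-13 / (4*pi*r^2)
psi = 7.5068e+11 * 2.9 * 1.602e-13 / (4*pi*0.7^2)
psi = 0.056638 W/m^2

0.056638


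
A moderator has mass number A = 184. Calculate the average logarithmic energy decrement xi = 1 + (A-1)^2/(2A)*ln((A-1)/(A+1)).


xi = 1 + (A-1)^2/(2A) * ln((A-1)/(A+1))
xi = 1 + (184-1)^2/(2*184) * ln((184-1)/(184 +1))
xi = 0.010830

0.010830


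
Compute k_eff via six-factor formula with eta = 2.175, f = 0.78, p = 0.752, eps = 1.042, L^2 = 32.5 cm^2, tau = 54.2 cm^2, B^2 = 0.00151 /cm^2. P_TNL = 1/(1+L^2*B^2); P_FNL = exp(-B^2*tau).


k_inf = eta*f*p*eps = 2.175*0.78*0.752*1.042 = 1.329350
P_TNL = 1/(1 + L^2*B^2) = 1/(1 + 32.5*0.00151) = 0.9532207
P_FNL = exp(-B^2*tau) = exp(-0.00151*54.2) = 0.9214175
k_eff = k_inf * P_TNL * P_FNL = 1.329350 * 0.9532207 * 0.9214175
k_eff = 1.1676

1.1676


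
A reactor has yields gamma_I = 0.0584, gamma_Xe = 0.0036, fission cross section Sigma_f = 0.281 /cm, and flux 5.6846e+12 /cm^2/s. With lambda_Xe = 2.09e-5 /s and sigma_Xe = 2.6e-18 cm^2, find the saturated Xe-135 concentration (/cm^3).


Xe_eq = (gamma_I + gamma_Xe) * Sigma_f * phi / (lambda_Xe + sigma_Xe * phi)
Numerator = (0.0584 + 0.0036) * 0.281 * 5.6846e+12 = 9.903710e+10
Denominator = 2.09e-5 + 2.6e-18 * 5.6846e+12 = 3.567996e-05
Xe_eq = 9.903710e+10 / 3.567996e-05 = 2.7757e+15 /cm^3

2.7757e+15


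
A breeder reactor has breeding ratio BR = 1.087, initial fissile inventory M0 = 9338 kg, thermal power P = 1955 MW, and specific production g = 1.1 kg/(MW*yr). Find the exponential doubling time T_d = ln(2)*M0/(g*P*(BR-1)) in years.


Breeding gain G = BR - 1 = 1.087 - 1 = 0.087
Fissile production rate = g * P * G = 1.1 * 1955 * 0.087 = 187.0935 kg/yr
T_d = ln(2) * M0 / (g * P * G)
T_d = ln(2) * 9338 / 187.0935 = 34.596 yr

34.596


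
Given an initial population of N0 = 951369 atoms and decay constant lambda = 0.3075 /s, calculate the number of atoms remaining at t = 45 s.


N = N0 * exp(-lambda * t)
N = 951369 * exp(-0.3075 * 45)
N = 0.93068

0.93068


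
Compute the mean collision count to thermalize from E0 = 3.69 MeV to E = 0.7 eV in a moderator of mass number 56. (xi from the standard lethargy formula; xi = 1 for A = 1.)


xi = 1 + (A-1)^2/(2A)*ln((A-1)/(A+1)) = 0.03529286 (for A = 56)
n = ln(E0/E) / xi
n = ln(3.69e6 / 0.7) / 0.03529286
n = ln(5.271429e+06) / 0.03529286 = 438.55

438.55


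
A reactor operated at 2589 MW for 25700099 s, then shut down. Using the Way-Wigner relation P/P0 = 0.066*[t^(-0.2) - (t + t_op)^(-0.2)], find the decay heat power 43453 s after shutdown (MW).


P/P0 = 0.066 * [t^(-0.2) - (t + t_op)^(-0.2)]
P/P0 = 0.066 * [43453^(-0.2) - (43453 + 25700099)^(-0.2)]
P/P0 = 0.066 * [0.1181397 - 0.03295083] = 0.005622465
P = 2589 * 0.005622465 = 14.557 MW

14.557


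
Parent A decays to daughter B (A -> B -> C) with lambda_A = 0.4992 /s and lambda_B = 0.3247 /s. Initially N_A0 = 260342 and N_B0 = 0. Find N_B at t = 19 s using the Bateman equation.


N_B(t) = lambda_A * N_A0 / (lambda_B - lambda_A) * [exp(-lambda_A*t) - exp(-lambda_B*t)]
exp(-0.4992*19) = 7.599827e-05; exp(-0.3247*19) = 0.002092700
N_B = 0.4992 * 260342 / (0.3247 - 0.4992) * (7.599827e-05 - 0.002092700)
N_B = 1502.0

1502.0


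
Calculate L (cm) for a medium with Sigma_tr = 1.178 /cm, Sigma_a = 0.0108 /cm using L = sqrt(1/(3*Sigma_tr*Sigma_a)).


D = 1 / (3 * Sigma_tr) = 1 / (3 * 1.178) = 0.2829655 cm
L = sqrt(D / Sigma_a)
L = sqrt(0.2829655 / 0.0108)
L = 5.1186 cm

5.1186


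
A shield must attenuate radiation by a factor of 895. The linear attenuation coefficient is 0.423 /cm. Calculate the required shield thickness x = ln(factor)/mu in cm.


x = ln(factor) / mu
x = ln(895) / 0.423
x = 16.068 cm

16.068


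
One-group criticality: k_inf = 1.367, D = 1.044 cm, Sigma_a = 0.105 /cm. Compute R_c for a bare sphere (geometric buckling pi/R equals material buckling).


L^2 = D / Sigma_a = 1.044 / 0.105 = 9.942857 cm^2
B_m^2 = (k_inf - 1) / L^2 = (1.367 - 1) / 9.942857 = 0.03691092 /cm^2
For a bare sphere: B_g = pi/R, so R_c = pi / sqrt(B_m^2)
R_c = pi / sqrt(0.03691092) = 16.352 cm

16.352


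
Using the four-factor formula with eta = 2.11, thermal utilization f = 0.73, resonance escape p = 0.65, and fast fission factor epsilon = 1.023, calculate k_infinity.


k_inf = eta * f * p * epsilon
k_inf = 2.11 * 0.73 * 0.65 * 1.023
k_inf = 1.0242

1.0242


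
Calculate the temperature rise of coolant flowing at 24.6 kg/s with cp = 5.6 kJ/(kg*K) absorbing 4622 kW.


dT = Q / (m_dot * cp)
dT = 4622 / (24.6 * 5.6)
dT = 33.551 C

33.551


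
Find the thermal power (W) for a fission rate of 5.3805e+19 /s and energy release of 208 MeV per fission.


P = fission_rate * E_MeV * 1.602e-13
P = 5.3805e+19 * 208 * 1.602e-13
P = 1.7929e+09 W

1.7929e+09


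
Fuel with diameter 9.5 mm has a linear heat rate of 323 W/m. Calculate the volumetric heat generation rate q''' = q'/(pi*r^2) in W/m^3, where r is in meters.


r = D / 2 / 1000 = 9.5 / 2 / 1000 = 0.00475 m
q''' = q' / (pi * r^2)
q''' = 323 / (pi * 0.00475^2)
q''' = 4.5569e+06 W/m^3

4.5569e+06


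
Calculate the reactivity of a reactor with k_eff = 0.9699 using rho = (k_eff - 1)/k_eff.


rho = (k_eff - 1) / k_eff
rho = (0.9699 - 1) / 0.9699
rho = -0.031034

-0.031034


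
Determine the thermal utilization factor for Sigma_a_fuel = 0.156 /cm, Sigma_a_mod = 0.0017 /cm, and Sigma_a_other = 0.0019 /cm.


f = Sigma_a_fuel / (Sigma_a_fuel + Sigma_a_mod + Sigma_a_other)
f = 0.156 / (0.156 + 0.0017 + 0.0019)
f = 0.97744

0.97744


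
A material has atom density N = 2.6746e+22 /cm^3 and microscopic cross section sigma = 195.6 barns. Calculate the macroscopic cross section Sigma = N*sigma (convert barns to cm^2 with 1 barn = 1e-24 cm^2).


Sigma = N * sigma_barns * 1e-24
Sigma = 2.6746e+22 * 195.6 * 1e-24
Sigma = 5.2315 /cm

5.2315


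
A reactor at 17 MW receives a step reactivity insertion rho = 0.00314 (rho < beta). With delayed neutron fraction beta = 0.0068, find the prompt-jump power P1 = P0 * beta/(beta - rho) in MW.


P1/P0 = beta / (beta - rho)
P1/P0 = 0.0068 / (0.0068 - 0.00314) = 1.857923
P1 = 17 * 1.857923 = 31.585 MW

31.585


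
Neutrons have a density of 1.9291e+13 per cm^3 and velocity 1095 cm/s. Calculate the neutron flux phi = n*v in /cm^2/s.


phi = n * v
phi = 1.9291e+13 * 1095
phi = 2.1124e+16 /cm^2/s

2.1124e+16


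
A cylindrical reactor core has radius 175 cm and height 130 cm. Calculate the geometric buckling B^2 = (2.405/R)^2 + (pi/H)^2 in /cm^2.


B^2 = (2.405/R)^2 + (pi/H)^2
B^2 = (2.405/175)^2 + (pi/130)^2
B^2 = 7.7287e-04 /cm^2

7.7287e-04


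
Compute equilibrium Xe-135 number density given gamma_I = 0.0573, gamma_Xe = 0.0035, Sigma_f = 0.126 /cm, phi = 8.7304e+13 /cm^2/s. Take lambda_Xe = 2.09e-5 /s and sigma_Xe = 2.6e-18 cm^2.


Xe_eq = (gamma_I + gamma_Xe) * Sigma_f * phi / (lambda_Xe + sigma_Xe * phi)
Numerator = (0.0573 + 0.0035) * 0.126 * 8.7304e+13 = 6.688185e+11
Denominator = 2.09e-5 + 2.6e-18 * 8.7304e+13 = 2.478904e-04
Xe_eq = 6.688185e+11 / 2.478904e-04 = 2.6980e+15 /cm^3

2.6980e+15


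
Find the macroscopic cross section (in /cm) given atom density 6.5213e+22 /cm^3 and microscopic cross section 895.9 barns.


Sigma = N * sigma_barns * 1e-24
Sigma = 6.5213e+22 * 895.9 * 1e-24
Sigma = 58.424 /cm

58.424


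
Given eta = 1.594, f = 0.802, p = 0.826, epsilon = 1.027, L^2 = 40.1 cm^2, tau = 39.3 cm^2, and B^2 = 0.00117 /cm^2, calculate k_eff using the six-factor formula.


k_inf = eta*f*p*eps = 1.594*0.802*0.826*1.027 = 1.084459
P_TNL = 1/(1 + L^2*B^2) = 1/(1 + 40.1*0.00117) = 0.9551856
P_FNL = exp(-B^2*tau) = exp(-0.00117*39.3) = 0.9550601
k_eff = k_inf * P_TNL * P_FNL = 1.084459 * 0.9551856 * 0.9550601
k_eff = 0.98931

0.98931


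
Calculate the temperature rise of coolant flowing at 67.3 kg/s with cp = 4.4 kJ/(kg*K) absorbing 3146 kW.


dT = Q / (m_dot * cp)
dT = 3146 / (67.3 * 4.4)
dT = 10.624 C

10.624


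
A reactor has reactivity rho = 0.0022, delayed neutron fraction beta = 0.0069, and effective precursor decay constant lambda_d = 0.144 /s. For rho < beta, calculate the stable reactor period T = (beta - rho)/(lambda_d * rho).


T = (beta - rho) / (lambda_d * rho)
T = (0.0069 - 0.0022) / (0.144 * 0.0022)
T = 14.836 s

14.836


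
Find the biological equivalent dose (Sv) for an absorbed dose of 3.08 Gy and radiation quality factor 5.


H = D * Q
H = 3.08 * 5
H = 15.400 Sv

15.400


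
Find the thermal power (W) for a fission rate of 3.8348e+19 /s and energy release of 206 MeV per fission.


P = fission_rate * E_MeV * 1.602e-13
P = 3.8348e+19 * 206 * 1.602e-13
P = 1.2655e+09 W

1.2655e+09


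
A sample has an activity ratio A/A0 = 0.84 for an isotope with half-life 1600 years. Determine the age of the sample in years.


lambda = ln(2) / t_half = ln(2) / 1600 = 4.332170e-04 /yr
t = -ln(A/A0) / lambda
t = -ln(0.84) / 4.332170e-04
t = 402.46 yr

402.46


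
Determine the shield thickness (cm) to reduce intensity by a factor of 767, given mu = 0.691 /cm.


x = ln(factor) / mu
x = ln(767) / 0.691
x = 9.6129 cm

9.6129


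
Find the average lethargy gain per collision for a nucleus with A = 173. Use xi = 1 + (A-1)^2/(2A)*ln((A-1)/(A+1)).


xi = 1 + (A-1)^2/(2A) * ln((A-1)/(A+1))
xi = 1 + (173-1)^2/(2*173) * ln((173-1)/(173 +1))
xi = 0.011516

0.011516


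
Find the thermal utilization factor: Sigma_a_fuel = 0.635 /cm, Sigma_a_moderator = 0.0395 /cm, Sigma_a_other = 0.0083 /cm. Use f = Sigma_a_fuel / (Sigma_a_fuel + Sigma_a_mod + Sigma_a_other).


f = Sigma_a_fuel / (Sigma_a_fuel + Sigma_a_mod + Sigma_a_other)
f = 0.635 / (0.635 + 0.0395 + 0.0083)
f = 0.92999

0.92999


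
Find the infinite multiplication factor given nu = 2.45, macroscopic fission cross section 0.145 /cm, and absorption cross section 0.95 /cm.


k_inf = nu * Sigma_f / Sigma_a
k_inf = 2.45 * 0.145 / 0.95
k_inf = 0.37395

0.37395


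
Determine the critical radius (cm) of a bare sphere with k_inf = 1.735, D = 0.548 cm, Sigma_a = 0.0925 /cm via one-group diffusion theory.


L^2 = D / Sigma_a = 0.548 / 0.0925 = 5.924324 cm^2
B_m^2 = (k_inf - 1) / L^2 = (1.735 - 1) / 5.924324 = 0.1240648 /cm^2
For a bare sphere: B_g = pi/R, so R_c = pi / sqrt(B_m^2)
R_c = pi / sqrt(0.1240648) = 8.9192 cm

8.9192


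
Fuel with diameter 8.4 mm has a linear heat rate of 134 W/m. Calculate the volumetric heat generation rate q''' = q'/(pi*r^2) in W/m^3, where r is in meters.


r = D / 2 / 1000 = 8.4 / 2 / 1000 = 0.0042 m
q''' = q' / (pi * r^2)
q''' = 134 / (pi * 0.0042^2)
q''' = 2.4180e+06 W/m^3

2.4180e+06


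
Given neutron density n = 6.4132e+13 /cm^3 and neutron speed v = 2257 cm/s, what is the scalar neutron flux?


phi = n * v
phi = 6.4132e+13 * 2257
phi = 1.4475e+17 /cm^2/s

1.4475e+17


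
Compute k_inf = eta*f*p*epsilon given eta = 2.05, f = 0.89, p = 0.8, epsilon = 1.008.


k_inf = eta * f * p * epsilon
k_inf = 2.05 * 0.89 * 0.8 * 1.008
k_inf = 1.4713

1.4713


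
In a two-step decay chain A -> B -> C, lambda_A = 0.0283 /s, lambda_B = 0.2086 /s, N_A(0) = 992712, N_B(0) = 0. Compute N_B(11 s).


N_B(t) = lambda_A * N_A0 / (lambda_B - lambda_A) * [exp(-lambda_A*t) - exp(-lambda_B*t)]
exp(-0.0283*11) = 0.7324941; exp(-0.2086*11) = 0.1008017
N_B = 0.0283 * 992712 / (0.2086 - 0.0283) * (0.7324941 - 0.1008017)
N_B = 98428

98428


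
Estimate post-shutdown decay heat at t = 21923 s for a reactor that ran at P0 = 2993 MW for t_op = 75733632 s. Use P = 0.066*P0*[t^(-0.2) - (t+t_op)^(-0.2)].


P/P0 = 0.066 * [t^(-0.2) - (t + t_op)^(-0.2)]
P/P0 = 0.066 * [21923^(-0.2) - (21923 + 75733632)^(-0.2)]
P/P0 = 0.066 * [0.1354628 - 0.02655321] = 0.007188033
P = 2993 * 0.007188033 = 21.514 MW

21.514


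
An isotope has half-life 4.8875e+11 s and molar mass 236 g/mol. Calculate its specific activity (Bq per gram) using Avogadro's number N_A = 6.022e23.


lambda = ln(2) / t_half = ln(2) / 4.8875e+11 = 1.418204e-12 /s
SA = lambda * N_A / M
SA = 1.418204e-12 * 6.022e23 / 236
SA = 3.6188e+09 Bq/g

3.6188e+09


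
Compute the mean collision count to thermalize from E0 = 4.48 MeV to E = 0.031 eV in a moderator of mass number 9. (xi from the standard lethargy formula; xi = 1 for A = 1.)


xi = 1 + (A-1)^2/(2A)*ln((A-1)/(A+1)) = 0.2066007 (for A = 9)
n = ln(E0/E) / xi
n = ln(4.48e6 / 0.031) / 0.2066007
n = ln(1.445161e+08) / 0.2066007 = 90.943

90.943


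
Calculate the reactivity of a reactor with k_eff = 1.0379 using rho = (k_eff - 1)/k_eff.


rho = (k_eff - 1) / k_eff
rho = (1.0379 - 1) / 1.0379
rho = 0.036516

0.036516


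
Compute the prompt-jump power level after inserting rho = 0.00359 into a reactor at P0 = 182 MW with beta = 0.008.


P1/P0 = beta / (beta - rho)
P1/P0 = 0.008 / (0.008 - 0.00359) = 1.814059
P1 = 182 * 1.814059 = 330.16 MW

330.16


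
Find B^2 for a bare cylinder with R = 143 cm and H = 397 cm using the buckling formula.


B^2 = (2.405/R)^2 + (pi/H)^2
B^2 = (2.405/143)^2 + (pi/397)^2
B^2 = 3.4547e-04 /cm^2

3.4547e-04


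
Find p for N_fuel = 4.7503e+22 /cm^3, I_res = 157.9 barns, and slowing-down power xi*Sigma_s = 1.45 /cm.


p = exp(-N * I * 1e-24 / (xi*Sigma_s))
p = exp(-4.7503e+22 * 157.9 * 1e-24 / 1.45)
p = 0.0056680

0.0056680


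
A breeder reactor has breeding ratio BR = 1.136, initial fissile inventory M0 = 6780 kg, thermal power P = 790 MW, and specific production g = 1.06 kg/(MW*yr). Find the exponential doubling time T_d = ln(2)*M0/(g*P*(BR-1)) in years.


Breeding gain G = BR - 1 = 1.136 - 1 = 0.136
Fissile production rate = g * P * G = 1.06 * 790 * 0.136 = 113.8864 kg/yr
T_d = ln(2) * M0 / (g * P * G)
T_d = ln(2) * 6780 / 113.8864 = 41.265 yr

41.265


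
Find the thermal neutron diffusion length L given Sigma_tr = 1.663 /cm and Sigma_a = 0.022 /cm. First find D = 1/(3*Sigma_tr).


D = 1 / (3 * Sigma_tr) = 1 / (3 * 1.663) = 0.2004410 cm
L = sqrt(D / Sigma_a)
L = sqrt(0.2004410 / 0.022)
L = 3.0184 cm

3.0184


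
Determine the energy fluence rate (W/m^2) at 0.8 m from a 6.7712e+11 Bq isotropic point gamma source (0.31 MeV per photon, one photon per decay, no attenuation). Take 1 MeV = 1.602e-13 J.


psi = A * E * 1.602e-13 / (4*pi*r^2)
psi = 6.7712e+11 * 0.31 * 1.602e-13 / (4*pi*0.8^2)
psi = 0.0041812 W/m^2

0.0041812


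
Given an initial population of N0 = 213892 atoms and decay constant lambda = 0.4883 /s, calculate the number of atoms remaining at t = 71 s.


N = N0 * exp(-lambda * t)
N = 213892 * exp(-0.4883 * 71)
N = 1.8772e-10

1.8772e-10


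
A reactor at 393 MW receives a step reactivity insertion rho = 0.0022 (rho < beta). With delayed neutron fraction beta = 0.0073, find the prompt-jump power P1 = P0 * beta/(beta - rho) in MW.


P1/P0 = beta / (beta - rho)
P1/P0 = 0.0073 / (0.0073 - 0.0022) = 1.431373
P1 = 393 * 1.431373 = 562.53 MW

562.53


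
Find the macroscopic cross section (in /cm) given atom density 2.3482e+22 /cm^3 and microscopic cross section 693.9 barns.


Sigma = N * sigma_barns * 1e-24
Sigma = 2.3482e+22 * 693.9 * 1e-24
Sigma = 16.294 /cm

16.294


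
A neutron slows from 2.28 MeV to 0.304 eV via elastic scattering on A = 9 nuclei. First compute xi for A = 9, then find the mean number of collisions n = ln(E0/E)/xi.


xi = 1 + (A-1)^2/(2A)*ln((A-1)/(A+1)) = 0.2066007 (for A = 9)
n = ln(E0/E) / xi
n = ln(2.28e6 / 0.304) / 0.2066007
n = ln(7.500000e+06) / 0.2066007 = 76.623

76.623


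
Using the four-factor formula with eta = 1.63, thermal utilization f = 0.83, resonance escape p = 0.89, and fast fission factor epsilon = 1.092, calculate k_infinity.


k_inf = eta * f * p * epsilon
k_inf = 1.63 * 0.83 * 0.89 * 1.092
k_inf = 1.3149

1.3149


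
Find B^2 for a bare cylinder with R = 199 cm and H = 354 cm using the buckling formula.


B^2 = (2.405/R)^2 + (pi/H)^2
B^2 = (2.405/199)^2 + (pi/354)^2
B^2 = 2.2482e-04 /cm^2

2.2482e-04


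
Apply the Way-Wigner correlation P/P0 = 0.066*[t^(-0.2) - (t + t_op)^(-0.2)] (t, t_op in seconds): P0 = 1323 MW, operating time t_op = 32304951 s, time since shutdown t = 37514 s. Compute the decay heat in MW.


P/P0 = 0.066 * [t^(-0.2) - (t + t_op)^(-0.2)]
P/P0 = 0.066 * [37514^(-0.2) - (37514 + 32304951)^(-0.2)]
P/P0 = 0.066 * [0.1216638 - 0.03148077] = 0.005952080
P = 1323 * 0.005952080 = 7.8746 MW

7.8746


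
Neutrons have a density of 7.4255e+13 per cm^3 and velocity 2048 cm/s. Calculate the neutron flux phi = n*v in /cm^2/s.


phi = n * v
phi = 7.4255e+13 * 2048
phi = 1.5207e+17 /cm^2/s

1.5207e+17


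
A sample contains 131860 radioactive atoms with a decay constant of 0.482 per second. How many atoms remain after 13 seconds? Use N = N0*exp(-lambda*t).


N = N0 * exp(-lambda * t)
N = 131860 * exp(-0.482 * 13)
N = 250.51

250.51


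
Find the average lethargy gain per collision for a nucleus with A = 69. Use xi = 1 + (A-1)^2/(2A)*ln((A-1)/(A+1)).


xi = 1 + (A-1)^2/(2A) * ln((A-1)/(A+1))
xi = 1 + (69-1)^2/(2*69) * ln((69-1)/(69 +1))
xi = 0.028707

0.028707


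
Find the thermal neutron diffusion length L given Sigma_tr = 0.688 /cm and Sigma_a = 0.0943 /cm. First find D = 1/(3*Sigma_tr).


D = 1 / (3 * Sigma_tr) = 1 / (3 * 0.688) = 0.4844961 cm
L = sqrt(D / Sigma_a)
L = sqrt(0.4844961 / 0.0943)
L = 2.2667 cm

2.2667


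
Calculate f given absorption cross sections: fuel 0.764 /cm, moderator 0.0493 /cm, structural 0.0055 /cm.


f = Sigma_a_fuel / (Sigma_a_fuel + Sigma_a_mod + Sigma_a_other)
f = 0.764 / (0.764 + 0.0493 + 0.0055)
f = 0.93307

0.93307


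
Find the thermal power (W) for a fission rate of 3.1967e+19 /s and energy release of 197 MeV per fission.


P = fission_rate * E_MeV * 1.602e-13
P = 3.1967e+19 * 197 * 1.602e-13
P = 1.0089e+09 W

1.0089e+09


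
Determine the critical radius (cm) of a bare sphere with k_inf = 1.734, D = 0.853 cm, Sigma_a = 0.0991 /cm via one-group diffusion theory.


L^2 = D / Sigma_a = 0.853 / 0.0991 = 8.607467 cm^2
B_m^2 = (k_inf - 1) / L^2 = (1.734 - 1) / 8.607467 = 0.08527480 /cm^2
For a bare sphere: B_g = pi/R, so R_c = pi / sqrt(B_m^2)
R_c = pi / sqrt(0.08527480) = 10.758 cm

10.758


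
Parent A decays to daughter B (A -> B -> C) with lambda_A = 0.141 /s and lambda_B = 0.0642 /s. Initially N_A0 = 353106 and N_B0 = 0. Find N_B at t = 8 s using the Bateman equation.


N_B(t) = lambda_A * N_A0 / (lambda_B - lambda_A) * [exp(-lambda_A*t) - exp(-lambda_B*t)]
exp(-0.141*8) = 0.3236800; exp(-0.0642*8) = 0.5983377
N_B = 0.141 * 353106 / (0.0642 - 0.141) * (0.3236800 - 0.5983377)
N_B = 178055

178055


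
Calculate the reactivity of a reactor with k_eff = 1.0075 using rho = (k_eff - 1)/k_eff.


rho = (k_eff - 1) / k_eff
rho = (1.0075 - 1) / 1.0075
rho = 0.0074442

0.0074442


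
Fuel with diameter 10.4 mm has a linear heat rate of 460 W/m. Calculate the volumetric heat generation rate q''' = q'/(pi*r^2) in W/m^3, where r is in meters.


r = D / 2 / 1000 = 10.4 / 2 / 1000 = 0.0052 m
q''' = q' / (pi * r^2)
q''' = 460 / (pi * 0.0052^2)
q''' = 5.4150e+06 W/m^3

5.4150e+06


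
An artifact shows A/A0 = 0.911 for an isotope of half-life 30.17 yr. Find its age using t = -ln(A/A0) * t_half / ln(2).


lambda = ln(2) / t_half = ln(2) / 30.17 = 0.02297472 /yr
t = -ln(A/A0) / lambda
t = -ln(0.911) / 0.02297472
t = 4.0572 yr

4.0572


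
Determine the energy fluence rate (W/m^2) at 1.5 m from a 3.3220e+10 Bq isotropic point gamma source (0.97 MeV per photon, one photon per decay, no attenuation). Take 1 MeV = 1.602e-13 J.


psi = A * E * 1.602e-13 / (4*pi*r^2)
psi = 3.3220e+10 * 0.97 * 1.602e-13 / (4*pi*1.5^2)
psi = 1.8258e-04 W/m^2

1.8258e-04


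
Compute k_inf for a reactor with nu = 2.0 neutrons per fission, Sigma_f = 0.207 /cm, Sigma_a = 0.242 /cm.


k_inf = nu * Sigma_f / Sigma_a
k_inf = 2.0 * 0.207 / 0.242
k_inf = 1.7107

1.7107


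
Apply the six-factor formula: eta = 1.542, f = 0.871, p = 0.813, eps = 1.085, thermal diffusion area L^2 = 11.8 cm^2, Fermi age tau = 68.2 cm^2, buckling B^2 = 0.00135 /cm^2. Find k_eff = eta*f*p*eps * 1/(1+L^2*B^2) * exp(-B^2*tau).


k_inf = eta*f*p*eps = 1.542*0.871*0.813*1.085 = 1.184739
P_TNL = 1/(1 + L^2*B^2) = 1/(1 + 11.8*0.00135) = 0.9843198
P_FNL = exp(-B^2*tau) = exp(-0.00135*68.2) = 0.9120413
k_eff = k_inf * P_TNL * P_FNL = 1.184739 * 0.9843198 * 0.9120413
k_eff = 1.0636

1.0636
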